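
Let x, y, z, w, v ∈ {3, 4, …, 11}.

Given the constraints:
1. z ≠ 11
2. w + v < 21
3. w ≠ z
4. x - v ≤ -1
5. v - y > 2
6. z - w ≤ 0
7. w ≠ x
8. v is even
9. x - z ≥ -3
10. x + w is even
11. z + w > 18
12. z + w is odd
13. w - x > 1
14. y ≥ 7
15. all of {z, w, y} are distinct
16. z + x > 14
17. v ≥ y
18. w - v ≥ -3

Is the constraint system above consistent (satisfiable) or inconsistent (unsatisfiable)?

Satisfiable

One satisfying assignment is x = 6, y = 7, z = 9, w = 10, v = 10.
For the less obvious constraints — constraint 2: w + v = 20; constraint 4: x - v = -4; constraint 5: v - y = 3 — and the others hold by inspection.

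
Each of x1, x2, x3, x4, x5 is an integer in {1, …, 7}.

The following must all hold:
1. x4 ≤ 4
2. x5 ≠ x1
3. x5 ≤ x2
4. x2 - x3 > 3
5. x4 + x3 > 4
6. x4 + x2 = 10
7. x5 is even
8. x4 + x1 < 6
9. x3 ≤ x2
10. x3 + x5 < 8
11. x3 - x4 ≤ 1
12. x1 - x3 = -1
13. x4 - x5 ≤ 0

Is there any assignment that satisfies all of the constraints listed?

Satisfiable

One satisfying assignment is x1 = 1, x2 = 6, x3 = 2, x4 = 4, x5 = 4.
For the less obvious constraints — constraint 4: x2 - x3 = 4; constraint 5: x4 + x3 = 6; constraint 6: x4 + x2 = 10 — and the others hold by inspection.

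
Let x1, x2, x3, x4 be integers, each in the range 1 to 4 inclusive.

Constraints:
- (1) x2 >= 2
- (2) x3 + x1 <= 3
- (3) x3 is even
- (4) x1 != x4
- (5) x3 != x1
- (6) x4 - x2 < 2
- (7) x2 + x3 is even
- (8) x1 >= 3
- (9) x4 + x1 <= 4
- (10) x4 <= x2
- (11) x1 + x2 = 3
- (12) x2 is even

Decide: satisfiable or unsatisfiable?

Unsatisfiable

From constraint 8: x1 ≥ 3. From constraint 1: x2 ≥ 2. Hence x1 + x2 ≥ 5. But constraint 11 requires x1 + x2 = 3, and 3 < 5. Contradiction.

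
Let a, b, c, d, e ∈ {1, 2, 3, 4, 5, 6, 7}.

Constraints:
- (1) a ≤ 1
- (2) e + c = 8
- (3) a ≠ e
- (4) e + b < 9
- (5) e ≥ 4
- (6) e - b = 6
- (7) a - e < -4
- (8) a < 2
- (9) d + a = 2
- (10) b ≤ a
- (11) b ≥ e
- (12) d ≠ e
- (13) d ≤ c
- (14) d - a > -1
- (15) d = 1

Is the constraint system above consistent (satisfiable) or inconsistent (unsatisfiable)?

From constraints 5 and 11: b ≥ e and e ≥ 4, so b ≥ 4. From constraints 1 and 10: b ≤ a and a ≤ 1, so b ≤ 1. But 1 < 4, so no value of b works.

Unsatisfiable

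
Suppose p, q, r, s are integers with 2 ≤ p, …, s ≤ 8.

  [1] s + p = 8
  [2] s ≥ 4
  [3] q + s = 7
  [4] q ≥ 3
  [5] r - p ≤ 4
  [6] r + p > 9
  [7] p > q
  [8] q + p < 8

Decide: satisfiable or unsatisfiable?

The assignment p = 4, q = 3, r = 7, s = 4 works:
  constraint 1 holds since s + p = 8.
  constraint 3 holds since q + s = 7.
  constraint 5 holds since r - p = 3.
The rest check out directly.

Satisfiable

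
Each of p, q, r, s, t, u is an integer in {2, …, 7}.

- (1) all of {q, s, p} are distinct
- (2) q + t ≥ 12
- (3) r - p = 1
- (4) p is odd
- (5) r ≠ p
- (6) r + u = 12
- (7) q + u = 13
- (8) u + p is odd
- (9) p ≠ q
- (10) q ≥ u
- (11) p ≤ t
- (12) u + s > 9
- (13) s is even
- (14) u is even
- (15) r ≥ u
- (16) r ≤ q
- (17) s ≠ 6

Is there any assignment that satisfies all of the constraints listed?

The assignment p = 5, q = 7, r = 6, s = 4, t = 6, u = 6 works:
  constraint 2 holds since q + t = 13.
  constraint 3 holds since r - p = 1.
  constraint 6 holds since r + u = 12.
The rest check out directly.

Satisfiable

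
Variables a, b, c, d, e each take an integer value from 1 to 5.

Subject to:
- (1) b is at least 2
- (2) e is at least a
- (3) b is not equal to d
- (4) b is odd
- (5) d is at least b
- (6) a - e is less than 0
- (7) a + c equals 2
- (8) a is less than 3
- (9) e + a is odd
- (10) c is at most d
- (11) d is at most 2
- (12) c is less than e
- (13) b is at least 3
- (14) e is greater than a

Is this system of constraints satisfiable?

Unsatisfiable

From constraint 13: b ≥ 3. From constraints 5 and 11: b ≤ d and d ≤ 2, so b ≤ 2. But 2 < 3, so no value of b works.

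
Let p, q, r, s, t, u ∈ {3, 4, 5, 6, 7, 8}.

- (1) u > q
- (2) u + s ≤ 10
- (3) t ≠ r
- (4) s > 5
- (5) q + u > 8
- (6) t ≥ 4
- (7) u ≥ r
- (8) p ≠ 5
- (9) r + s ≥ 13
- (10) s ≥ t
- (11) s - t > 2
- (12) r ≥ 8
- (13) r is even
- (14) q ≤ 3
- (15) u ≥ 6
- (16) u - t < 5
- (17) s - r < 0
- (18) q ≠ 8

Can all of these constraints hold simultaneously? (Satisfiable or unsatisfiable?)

From constraints 7 and 12: u ≥ r ≥ 8. From constraints 6 and 10: s ≥ t ≥ 4. Hence u + s ≥ 12. But constraint 2 requires u + s ≤ 10, and 10 < 12. Contradiction.

Unsatisfiable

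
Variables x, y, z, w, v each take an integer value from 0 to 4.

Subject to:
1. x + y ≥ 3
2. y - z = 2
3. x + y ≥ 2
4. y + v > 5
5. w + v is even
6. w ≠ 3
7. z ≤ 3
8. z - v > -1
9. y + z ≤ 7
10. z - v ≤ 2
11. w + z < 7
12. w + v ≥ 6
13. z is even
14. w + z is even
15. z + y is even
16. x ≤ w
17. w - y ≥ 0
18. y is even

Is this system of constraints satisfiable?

Satisfiable

Setting (x, y, z, w, v) = (1, 4, 2, 4, 2) satisfies everything: constraint 1: x + y = 5; constraint 2: y - z = 2, and the others follow.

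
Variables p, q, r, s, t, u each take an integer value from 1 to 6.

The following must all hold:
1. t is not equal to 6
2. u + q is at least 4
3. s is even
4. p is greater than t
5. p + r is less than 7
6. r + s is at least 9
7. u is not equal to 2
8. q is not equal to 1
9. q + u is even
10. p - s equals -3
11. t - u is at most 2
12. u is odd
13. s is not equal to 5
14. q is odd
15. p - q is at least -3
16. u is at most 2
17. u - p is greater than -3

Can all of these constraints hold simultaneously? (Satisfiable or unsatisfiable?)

Satisfiable

One satisfying assignment is p = 3, q = 3, r = 3, s = 6, t = 2, u = 1.
For the less obvious constraints — constraint 2: u + q = 4; constraint 5: p + r = 6; constraint 6: r + s = 9 — and the others hold by inspection.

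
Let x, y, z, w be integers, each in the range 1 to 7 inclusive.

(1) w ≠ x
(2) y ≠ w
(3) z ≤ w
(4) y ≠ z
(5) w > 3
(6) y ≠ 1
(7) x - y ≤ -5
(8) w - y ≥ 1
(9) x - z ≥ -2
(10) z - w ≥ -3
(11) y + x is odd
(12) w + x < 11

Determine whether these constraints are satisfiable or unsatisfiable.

Constraints 7, 8, 9, and 10 give x − z ≥ -2, z − w ≥ -3, w − y ≥ 1, y − x ≥ 5.
Adding all 4 inequalities: the left sides telescope to 0, and the right sides sum to (-2) + (-3) + 1 + 5 = 1. So 0 ≥ 1, which is false.

Unsatisfiable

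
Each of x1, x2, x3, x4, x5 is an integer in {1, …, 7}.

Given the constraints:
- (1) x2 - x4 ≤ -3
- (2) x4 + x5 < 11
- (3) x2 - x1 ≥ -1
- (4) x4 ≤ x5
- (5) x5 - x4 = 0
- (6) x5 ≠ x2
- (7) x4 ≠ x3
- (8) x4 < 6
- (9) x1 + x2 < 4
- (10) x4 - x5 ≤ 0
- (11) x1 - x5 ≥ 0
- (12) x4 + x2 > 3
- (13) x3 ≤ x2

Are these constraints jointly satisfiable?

Unsatisfiable

Constraints 1, 3, 10, and 11 give x2 − x1 ≥ -1, x1 − x5 ≥ 0, x5 − x4 ≥ 0, x4 − x2 ≥ 3.
Adding all 4 inequalities: the left sides telescope to 0, and the right sides sum to (-1) + 0 + 0 + 3 = 2. So 0 ≥ 2, which is false.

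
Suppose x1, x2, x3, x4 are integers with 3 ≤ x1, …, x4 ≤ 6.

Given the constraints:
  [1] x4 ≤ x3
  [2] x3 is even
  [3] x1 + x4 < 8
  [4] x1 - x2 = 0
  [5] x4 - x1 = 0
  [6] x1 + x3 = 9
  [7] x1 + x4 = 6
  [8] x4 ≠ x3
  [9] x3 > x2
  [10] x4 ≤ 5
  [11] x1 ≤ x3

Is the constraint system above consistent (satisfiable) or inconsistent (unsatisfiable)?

Satisfiable

Take x1 = 3, x2 = 3, x3 = 6, x4 = 3. Then constraint 3: x1 + x4 = 6; constraint 4: x1 - x2 = 0; constraint 5: x4 - x1 = 0, and every other listed constraint is also met.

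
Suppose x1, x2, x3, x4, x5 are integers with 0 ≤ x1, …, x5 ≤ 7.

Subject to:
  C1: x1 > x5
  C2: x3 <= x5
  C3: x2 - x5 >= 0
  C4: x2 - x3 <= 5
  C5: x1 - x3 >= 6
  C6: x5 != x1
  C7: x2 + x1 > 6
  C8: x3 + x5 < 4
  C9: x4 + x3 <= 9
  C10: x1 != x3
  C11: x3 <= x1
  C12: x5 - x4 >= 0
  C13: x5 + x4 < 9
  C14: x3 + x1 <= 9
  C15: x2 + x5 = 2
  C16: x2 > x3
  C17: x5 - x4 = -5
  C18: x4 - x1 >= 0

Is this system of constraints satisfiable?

Unsatisfiable

Constraints 3, 4, 5, 12, and 18 give x3 − x2 ≥ -5, x2 − x5 ≥ 0, x5 − x4 ≥ 0, x4 − x1 ≥ 0, x1 − x3 ≥ 6.
Adding all 5 inequalities: the left sides telescope to 0, and the right sides sum to (-5) + 0 + 0 + 0 + 6 = 1. So 0 ≥ 1, which is false.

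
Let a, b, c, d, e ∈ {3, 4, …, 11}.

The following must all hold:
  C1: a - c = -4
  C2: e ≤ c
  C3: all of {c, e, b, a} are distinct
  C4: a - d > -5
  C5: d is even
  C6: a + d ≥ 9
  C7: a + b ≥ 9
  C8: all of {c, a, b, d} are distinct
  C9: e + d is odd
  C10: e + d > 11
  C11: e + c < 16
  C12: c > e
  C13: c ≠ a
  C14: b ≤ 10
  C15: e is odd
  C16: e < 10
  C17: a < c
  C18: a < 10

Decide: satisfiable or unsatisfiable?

Take a = 4, b = 5, c = 8, d = 6, e = 7. Then constraint 1: a - c = -4; constraint 4: a - d = -2; constraint 6: a + d = 10, and every other listed constraint is also met.

Satisfiable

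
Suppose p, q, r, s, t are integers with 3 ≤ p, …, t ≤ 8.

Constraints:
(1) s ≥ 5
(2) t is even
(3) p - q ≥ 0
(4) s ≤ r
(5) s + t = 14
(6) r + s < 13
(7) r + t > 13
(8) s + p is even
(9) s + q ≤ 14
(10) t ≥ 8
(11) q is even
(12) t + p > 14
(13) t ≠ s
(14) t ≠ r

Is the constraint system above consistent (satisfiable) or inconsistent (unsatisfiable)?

Satisfiable

One satisfying assignment is p = 8, q = 6, r = 6, s = 6, t = 8.
For the less obvious constraints — constraint 3: p - q = 2; constraint 5: s + t = 14 — and the others hold by inspection.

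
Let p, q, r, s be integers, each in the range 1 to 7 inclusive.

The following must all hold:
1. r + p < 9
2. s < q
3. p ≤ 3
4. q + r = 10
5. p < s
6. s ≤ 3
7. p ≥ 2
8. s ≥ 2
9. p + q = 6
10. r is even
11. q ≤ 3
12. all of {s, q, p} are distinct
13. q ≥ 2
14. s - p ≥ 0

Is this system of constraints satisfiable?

Constraints 3, 6, 7, 8, 11, and 13 confine each of s, q, p to the 2 values {2, 3}.
Constraint 12 requires all 3 of them to be distinct, but only 2 values are available — impossible by the pigeonhole principle.

Unsatisfiable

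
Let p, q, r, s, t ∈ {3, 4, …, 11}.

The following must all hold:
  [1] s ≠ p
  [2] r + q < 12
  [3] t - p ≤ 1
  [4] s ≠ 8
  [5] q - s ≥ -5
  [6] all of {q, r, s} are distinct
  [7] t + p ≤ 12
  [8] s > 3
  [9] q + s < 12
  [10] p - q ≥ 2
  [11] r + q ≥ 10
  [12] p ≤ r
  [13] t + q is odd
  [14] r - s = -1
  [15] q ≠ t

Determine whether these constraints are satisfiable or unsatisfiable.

Satisfiable

Setting (p, q, r, s, t) = (6, 4, 6, 7, 5) satisfies everything: constraint 2: r + q = 10; constraint 3: t - p = -1, and the others follow.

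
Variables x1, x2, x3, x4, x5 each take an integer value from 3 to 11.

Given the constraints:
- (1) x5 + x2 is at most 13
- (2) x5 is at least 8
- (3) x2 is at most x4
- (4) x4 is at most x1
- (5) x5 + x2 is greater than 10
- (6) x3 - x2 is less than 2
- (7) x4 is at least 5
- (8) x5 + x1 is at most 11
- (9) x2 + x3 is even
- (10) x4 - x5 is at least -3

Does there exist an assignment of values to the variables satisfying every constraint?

From constraint 2: x5 ≥ 8. From constraints 4 and 7: x1 ≥ x4 ≥ 5. Hence x5 + x1 ≥ 13. But constraint 8 requires x5 + x1 ≤ 11, and 11 < 13. Contradiction.

Unsatisfiable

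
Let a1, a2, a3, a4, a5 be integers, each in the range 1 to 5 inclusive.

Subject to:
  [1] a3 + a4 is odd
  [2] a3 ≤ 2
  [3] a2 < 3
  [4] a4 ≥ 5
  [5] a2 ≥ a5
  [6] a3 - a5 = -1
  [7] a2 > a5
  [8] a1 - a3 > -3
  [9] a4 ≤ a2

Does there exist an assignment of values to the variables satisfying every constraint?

Unsatisfiable

From constraints 4 and 9: a2 ≥ a4 and a4 ≥ 5, so a2 ≥ 5. From constraint 3: a2 ≤ 2. But 2 < 5, so no value of a2 works.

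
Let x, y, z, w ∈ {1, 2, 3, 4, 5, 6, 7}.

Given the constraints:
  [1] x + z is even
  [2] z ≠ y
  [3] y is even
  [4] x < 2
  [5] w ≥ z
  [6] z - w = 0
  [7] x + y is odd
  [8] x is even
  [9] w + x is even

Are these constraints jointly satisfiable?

Constraint 8 makes x even and constraint 3 makes y even, so x + y must be even. Constraint 7 says x + y is odd — contradiction.

Unsatisfiable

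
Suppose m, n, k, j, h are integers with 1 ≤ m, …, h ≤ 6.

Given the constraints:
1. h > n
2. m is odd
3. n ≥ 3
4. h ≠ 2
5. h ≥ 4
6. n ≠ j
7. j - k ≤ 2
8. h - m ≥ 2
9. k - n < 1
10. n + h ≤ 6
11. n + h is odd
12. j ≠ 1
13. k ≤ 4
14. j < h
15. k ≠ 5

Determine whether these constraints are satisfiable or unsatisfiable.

From constraint 3: n ≥ 3. From constraint 5: h ≥ 4. Hence n + h ≥ 7. But constraint 10 requires n + h ≤ 6, and 6 < 7. Contradiction.

Unsatisfiable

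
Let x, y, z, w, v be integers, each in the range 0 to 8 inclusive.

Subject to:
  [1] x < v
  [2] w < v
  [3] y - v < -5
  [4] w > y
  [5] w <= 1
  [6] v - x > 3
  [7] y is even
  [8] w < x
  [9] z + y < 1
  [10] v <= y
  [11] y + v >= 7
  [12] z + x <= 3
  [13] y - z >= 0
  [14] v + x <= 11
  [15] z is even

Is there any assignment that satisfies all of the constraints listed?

Unsatisfiable

Constraints 1, 4, 8, and 10 give v ≤ y, y < w, w < x, x < v. Chaining: v ≤ y < w < x < v, which forces v < v — impossible.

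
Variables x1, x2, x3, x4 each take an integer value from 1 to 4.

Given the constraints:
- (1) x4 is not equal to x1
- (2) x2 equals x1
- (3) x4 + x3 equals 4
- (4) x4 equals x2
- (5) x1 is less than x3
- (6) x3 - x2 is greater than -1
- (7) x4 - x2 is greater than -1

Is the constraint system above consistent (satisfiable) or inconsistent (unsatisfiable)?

From constraints 2 and 4, x4 = x2 = x1, so x4 = x1. But constraint 1 says x4 ≠ x1. Contradiction.

Unsatisfiable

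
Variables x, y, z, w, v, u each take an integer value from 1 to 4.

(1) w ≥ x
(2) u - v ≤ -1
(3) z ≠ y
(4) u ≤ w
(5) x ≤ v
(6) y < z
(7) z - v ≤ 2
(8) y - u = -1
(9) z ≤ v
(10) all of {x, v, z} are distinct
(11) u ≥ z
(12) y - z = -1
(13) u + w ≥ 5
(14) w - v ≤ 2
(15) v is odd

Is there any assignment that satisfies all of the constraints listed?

Setting (x, y, z, w, v, u) = (1, 1, 2, 4, 3, 2) satisfies everything: constraint 2: u - v = -1; constraint 7: z - v = -1, and the others follow.

Satisfiable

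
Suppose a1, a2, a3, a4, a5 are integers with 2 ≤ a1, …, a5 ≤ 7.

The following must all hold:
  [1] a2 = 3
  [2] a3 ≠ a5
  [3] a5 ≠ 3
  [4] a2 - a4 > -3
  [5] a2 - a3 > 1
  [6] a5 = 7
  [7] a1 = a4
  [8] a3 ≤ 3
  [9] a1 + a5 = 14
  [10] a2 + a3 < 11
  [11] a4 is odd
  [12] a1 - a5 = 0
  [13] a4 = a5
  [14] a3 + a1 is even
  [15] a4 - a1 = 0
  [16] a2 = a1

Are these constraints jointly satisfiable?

Constraint 1 fixes a2 = 3 and constraint 6 fixes a5 = 7. Constraints 7, 13, and 16 give a2 = a1 = a4 = a5, so a2 = a5. But 3 ≠ 7 — contradiction.

Unsatisfiable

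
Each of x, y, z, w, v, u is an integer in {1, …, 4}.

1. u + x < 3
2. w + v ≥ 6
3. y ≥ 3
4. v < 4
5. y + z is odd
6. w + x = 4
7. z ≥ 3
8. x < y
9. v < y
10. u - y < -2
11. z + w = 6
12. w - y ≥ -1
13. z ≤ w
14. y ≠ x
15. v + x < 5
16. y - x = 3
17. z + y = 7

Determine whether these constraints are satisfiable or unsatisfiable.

Satisfiable

Take x = 1, y = 4, z = 3, w = 3, v = 3, u = 1. Then constraint 1: u + x = 2; constraint 2: w + v = 6, and every other listed constraint is also met.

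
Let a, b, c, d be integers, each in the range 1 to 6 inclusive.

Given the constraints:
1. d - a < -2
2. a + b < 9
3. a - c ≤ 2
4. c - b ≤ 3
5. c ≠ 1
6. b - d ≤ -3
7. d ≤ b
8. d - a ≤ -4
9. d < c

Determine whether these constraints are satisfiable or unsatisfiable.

Unsatisfiable

Constraints 3, 4, 6, and 8 give d − b ≥ 3, b − c ≥ -3, c − a ≥ -2, a − d ≥ 4.
Adding all 4 inequalities: the left sides telescope to 0, and the right sides sum to 3 + (-3) + (-2) + 4 = 2. So 0 ≥ 2, which is false.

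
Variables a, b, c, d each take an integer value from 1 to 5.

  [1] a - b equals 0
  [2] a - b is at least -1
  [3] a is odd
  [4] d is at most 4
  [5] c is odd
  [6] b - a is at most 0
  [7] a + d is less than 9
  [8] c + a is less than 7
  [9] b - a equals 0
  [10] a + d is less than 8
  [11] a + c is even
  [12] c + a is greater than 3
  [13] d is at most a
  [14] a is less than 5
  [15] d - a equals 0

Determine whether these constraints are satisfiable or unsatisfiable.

Take a = 3, b = 3, c = 1, d = 3. Then constraint 1: a - b = 0; constraint 2: a - b = 0, and every other listed constraint is also met.

Satisfiable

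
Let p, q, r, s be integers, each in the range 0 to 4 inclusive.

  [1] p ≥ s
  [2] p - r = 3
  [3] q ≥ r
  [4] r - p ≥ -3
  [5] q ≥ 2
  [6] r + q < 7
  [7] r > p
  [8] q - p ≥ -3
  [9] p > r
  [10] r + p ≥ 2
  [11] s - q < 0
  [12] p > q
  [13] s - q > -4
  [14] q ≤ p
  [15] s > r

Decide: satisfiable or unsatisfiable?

Constraints 7, 11, 12, and 15 give s < q, q < p, p < r, r < s. Chaining: s < q < p < r < s, which forces s < s — impossible.

Unsatisfiable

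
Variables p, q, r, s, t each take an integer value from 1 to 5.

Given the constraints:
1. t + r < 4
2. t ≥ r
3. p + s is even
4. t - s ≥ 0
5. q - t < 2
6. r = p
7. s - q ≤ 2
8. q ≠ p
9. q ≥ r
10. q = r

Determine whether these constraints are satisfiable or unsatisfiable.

Unsatisfiable

From constraints 6 and 10, q = r = p, so q = p. But constraint 8 says q ≠ p. Contradiction.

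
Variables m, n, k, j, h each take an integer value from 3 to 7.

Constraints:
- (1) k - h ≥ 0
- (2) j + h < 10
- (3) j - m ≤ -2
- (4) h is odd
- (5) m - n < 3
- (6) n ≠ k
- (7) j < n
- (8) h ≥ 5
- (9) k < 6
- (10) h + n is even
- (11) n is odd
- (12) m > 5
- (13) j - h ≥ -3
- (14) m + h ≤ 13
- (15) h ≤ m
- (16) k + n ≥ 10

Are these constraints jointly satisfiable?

The assignment m = 7, n = 7, k = 5, j = 4, h = 5 works:
  constraint 1 holds since k - h = 0.
  constraint 2 holds since j + h = 9.
  constraint 3 holds since j - m = -3.
The rest check out directly.

Satisfiable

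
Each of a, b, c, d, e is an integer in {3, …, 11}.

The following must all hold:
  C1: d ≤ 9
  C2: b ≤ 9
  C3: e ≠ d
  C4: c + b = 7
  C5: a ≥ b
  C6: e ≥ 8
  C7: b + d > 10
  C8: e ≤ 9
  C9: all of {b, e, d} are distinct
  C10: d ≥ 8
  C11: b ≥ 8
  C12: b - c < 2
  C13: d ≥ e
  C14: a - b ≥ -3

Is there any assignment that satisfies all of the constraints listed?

Unsatisfiable

Constraints 1, 2, 6, 8, 10, and 11 confine each of b, e, d to the 2 values {8, 9}.
Constraint 9 requires all 3 of them to be distinct, but only 2 values are available — impossible by the pigeonhole principle.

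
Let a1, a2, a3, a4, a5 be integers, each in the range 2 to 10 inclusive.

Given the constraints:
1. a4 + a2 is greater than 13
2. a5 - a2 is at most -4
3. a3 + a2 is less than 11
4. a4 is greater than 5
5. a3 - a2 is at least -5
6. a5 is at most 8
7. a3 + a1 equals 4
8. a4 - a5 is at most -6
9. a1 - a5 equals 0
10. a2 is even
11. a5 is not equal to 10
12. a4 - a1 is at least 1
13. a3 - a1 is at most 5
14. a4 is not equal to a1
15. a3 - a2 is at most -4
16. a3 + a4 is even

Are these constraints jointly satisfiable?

Unsatisfiable

Constraints 2, 5, 8, 12, and 13 give a5 − a4 ≥ 6, a4 − a1 ≥ 1, a1 − a3 ≥ -5, a3 − a2 ≥ -5, a2 − a5 ≥ 4.
Adding all 5 inequalities: the left sides telescope to 0, and the right sides sum to 6 + 1 + (-5) + (-5) + 4 = 1. So 0 ≥ 1, which is false.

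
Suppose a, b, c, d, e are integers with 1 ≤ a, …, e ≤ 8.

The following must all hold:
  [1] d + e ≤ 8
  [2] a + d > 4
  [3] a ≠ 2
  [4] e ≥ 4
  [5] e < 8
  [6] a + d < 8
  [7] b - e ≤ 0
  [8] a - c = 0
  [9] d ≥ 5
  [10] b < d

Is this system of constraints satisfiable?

From constraint 9: d ≥ 5. From constraint 4: e ≥ 4. Hence d + e ≥ 9. But constraint 1 requires d + e ≤ 8, and 8 < 9. Contradiction.

Unsatisfiable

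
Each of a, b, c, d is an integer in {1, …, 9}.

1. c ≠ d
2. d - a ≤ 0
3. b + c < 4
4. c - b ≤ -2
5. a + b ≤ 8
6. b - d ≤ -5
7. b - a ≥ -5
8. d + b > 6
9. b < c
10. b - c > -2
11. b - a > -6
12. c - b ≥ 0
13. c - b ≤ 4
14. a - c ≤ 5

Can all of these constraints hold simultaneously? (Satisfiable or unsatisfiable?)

Constraints 2, 4, 6, and 14 give c − a ≥ -5, a − d ≥ 0, d − b ≥ 5, b − c ≥ 2.
Adding all 4 inequalities: the left sides telescope to 0, and the right sides sum to (-5) + 0 + 5 + 2 = 2. So 0 ≥ 2, which is false.

Unsatisfiable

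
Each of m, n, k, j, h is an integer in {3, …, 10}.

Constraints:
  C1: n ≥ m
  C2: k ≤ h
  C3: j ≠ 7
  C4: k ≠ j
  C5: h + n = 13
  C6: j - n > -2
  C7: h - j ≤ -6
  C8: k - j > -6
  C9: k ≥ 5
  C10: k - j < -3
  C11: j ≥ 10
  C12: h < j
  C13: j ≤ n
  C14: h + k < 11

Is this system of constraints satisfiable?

From constraints 2 and 9: h ≥ k ≥ 5. From constraints 11 and 13: n ≥ j ≥ 10. Hence h + n ≥ 15. But constraint 5 requires h + n = 13, and 13 < 15. Contradiction.

Unsatisfiable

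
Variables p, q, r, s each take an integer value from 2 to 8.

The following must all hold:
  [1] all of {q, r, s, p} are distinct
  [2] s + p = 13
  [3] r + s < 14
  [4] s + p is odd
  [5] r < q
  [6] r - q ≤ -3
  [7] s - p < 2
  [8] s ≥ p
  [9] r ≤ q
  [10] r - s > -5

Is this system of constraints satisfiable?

Setting (p, q, r, s) = (6, 8, 5, 7) satisfies everything: constraint 2: s + p = 13; constraint 3: r + s = 12, and the others follow.

Satisfiable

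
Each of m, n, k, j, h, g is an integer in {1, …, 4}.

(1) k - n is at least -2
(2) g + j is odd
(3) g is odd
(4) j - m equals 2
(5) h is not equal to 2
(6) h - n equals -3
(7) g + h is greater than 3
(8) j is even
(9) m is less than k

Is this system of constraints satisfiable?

Satisfiable

Try m = 2, n = 4, k = 3, j = 4, h = 1, g = 3.
Check constraint 1: k - n = -1; constraint 4: j - m = 2. The remaining constraints are straightforward to verify.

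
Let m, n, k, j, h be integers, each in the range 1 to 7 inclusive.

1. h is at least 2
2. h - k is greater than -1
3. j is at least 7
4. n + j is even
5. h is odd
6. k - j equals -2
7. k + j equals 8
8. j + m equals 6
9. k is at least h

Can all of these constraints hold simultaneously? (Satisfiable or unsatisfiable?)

From constraints 1 and 9: k ≥ h ≥ 2. From constraint 3: j ≥ 7. Hence k + j ≥ 9. But constraint 7 requires k + j = 8, and 8 < 9. Contradiction.

Unsatisfiable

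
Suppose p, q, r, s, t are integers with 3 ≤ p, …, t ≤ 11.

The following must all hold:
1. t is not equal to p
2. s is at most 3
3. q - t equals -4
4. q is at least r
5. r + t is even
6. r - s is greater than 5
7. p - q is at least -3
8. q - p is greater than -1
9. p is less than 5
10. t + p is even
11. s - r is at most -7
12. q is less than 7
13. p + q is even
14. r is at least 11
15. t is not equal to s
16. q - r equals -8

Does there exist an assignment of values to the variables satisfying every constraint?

Unsatisfiable

From constraints 4 and 14: q ≥ r and r ≥ 11, so q ≥ 11. From constraint 12: q ≤ 6. But 6 < 11, so no value of q works.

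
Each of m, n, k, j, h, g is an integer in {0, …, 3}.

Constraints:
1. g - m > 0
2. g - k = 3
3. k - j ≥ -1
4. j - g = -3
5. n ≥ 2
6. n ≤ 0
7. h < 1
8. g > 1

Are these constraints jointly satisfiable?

From constraint 5: n ≥ 2. From constraint 6: n ≤ 0. But 0 < 2, so no value of n works.

Unsatisfiable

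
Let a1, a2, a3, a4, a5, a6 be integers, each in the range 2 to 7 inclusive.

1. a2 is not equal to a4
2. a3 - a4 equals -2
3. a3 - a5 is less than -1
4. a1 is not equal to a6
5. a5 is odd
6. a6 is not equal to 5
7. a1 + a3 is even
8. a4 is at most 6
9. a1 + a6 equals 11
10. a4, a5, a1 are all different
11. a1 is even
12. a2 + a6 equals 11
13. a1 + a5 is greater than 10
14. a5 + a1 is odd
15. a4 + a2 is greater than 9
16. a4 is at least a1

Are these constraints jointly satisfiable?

Satisfiable

One satisfying assignment is a1 = 4, a2 = 4, a3 = 4, a4 = 6, a5 = 7, a6 = 7.
For the less obvious constraints — constraint 2: a3 - a4 = -2; constraint 3: a3 - a5 = -3 — and the others hold by inspection.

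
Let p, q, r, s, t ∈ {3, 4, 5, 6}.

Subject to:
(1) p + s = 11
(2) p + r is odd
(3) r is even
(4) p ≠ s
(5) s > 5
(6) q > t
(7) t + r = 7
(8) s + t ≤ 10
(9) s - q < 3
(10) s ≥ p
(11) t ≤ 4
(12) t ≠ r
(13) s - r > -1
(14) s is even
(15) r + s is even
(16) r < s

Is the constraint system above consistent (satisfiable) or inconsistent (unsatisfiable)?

Satisfiable

The assignment p = 5, q = 5, r = 4, s = 6, t = 3 works:
  constraint 1 holds since p + s = 11.
  constraint 7 holds since t + r = 7.
  constraint 8 holds since s + t = 9.
The rest check out directly.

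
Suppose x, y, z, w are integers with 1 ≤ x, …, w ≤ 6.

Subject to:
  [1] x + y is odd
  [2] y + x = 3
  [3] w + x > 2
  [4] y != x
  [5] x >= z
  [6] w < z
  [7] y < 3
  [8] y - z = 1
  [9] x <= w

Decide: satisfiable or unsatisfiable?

Unsatisfiable

Constraints 5, 6, and 9 give z ≤ x, x ≤ w, w < z. Chaining: z ≤ x ≤ w < z, which forces z < z — impossible.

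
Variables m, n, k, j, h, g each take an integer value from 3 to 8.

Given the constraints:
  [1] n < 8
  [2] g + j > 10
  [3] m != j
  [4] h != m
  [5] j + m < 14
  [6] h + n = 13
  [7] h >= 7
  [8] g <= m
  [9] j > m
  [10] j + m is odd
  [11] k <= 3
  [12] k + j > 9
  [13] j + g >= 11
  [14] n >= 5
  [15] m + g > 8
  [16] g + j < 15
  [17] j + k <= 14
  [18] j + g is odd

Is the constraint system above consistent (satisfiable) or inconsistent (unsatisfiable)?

Satisfiable

The assignment m = 5, n = 5, k = 3, j = 8, h = 8, g = 5 works:
  constraint 2 holds since g + j = 13.
  constraint 5 holds since j + m = 13.
  constraint 6 holds since h + n = 13.
The rest check out directly.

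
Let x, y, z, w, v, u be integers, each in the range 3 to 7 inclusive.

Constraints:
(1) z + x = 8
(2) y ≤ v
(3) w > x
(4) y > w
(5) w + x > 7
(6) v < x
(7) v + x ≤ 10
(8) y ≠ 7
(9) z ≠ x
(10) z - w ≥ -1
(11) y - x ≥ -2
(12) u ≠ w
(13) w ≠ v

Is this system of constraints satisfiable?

Constraints 2, 3, 4, and 6 give y ≤ v, v < x, x < w, w < y. Chaining: y ≤ v < x < w < y, which forces y < y — impossible.

Unsatisfiable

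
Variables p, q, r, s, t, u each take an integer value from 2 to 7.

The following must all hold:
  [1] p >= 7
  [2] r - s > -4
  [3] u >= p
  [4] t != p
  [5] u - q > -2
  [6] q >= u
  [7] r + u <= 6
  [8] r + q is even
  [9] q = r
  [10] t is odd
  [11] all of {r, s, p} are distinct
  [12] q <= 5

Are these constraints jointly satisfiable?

Unsatisfiable

From constraints 1 and 3: u ≥ p and p ≥ 7, so u ≥ 7. From constraints 6 and 12: u ≤ q and q ≤ 5, so u ≤ 5. But 5 < 7, so no value of u works.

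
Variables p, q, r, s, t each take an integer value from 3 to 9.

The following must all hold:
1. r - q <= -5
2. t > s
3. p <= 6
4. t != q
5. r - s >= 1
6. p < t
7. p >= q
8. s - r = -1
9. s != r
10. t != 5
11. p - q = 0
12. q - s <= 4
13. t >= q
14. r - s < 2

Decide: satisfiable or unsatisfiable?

Constraints 1, 5, and 12 give s − q ≥ -4, q − r ≥ 5, r − s ≥ 1.
Adding all 3 inequalities: the left sides telescope to 0, and the right sides sum to (-4) + 5 + 1 = 2. So 0 ≥ 2, which is false.

Unsatisfiable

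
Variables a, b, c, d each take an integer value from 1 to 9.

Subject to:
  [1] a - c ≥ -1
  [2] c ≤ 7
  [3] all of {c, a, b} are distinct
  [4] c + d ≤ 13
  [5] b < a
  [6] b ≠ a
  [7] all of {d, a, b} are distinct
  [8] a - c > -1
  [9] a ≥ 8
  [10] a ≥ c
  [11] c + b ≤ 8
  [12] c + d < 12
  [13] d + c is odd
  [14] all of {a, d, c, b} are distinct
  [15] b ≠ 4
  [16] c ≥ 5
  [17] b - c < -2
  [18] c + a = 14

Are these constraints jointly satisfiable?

Satisfiable

Setting (a, b, c, d) = (8, 1, 6, 5) satisfies everything: constraint 1: a - c = 2; constraint 4: c + d = 11, and the others follow.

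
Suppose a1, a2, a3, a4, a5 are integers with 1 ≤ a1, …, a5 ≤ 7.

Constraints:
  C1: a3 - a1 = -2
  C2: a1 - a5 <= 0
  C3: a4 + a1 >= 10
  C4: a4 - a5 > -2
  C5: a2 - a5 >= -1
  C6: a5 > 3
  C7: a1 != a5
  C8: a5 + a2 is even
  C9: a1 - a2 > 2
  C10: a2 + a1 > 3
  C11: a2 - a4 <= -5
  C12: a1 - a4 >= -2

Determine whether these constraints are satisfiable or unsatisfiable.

Unsatisfiable

Constraints 2, 5, 11, and 12 give a4 − a2 ≥ 5, a2 − a5 ≥ -1, a5 − a1 ≥ 0, a1 − a4 ≥ -2.
Adding all 4 inequalities: the left sides telescope to 0, and the right sides sum to 5 + (-1) + 0 + (-2) = 2. So 0 ≥ 2, which is false.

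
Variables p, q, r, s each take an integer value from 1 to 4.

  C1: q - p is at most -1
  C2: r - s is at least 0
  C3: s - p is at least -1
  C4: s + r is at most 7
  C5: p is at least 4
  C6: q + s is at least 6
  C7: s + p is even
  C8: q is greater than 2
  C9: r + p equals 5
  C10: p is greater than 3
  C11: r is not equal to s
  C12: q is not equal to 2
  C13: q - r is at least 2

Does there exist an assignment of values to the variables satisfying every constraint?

Constraints 1, 2, 3, and 13 give q − r ≥ 2, r − s ≥ 0, s − p ≥ -1, p − q ≥ 1.
Adding all 4 inequalities: the left sides telescope to 0, and the right sides sum to 2 + 0 + (-1) + 1 = 2. So 0 ≥ 2, which is false.

Unsatisfiable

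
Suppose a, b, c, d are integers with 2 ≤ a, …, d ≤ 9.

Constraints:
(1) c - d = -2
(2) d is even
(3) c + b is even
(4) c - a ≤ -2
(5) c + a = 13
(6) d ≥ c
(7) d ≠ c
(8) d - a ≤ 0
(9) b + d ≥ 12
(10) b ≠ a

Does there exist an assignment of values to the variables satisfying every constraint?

Try a = 9, b = 6, c = 4, d = 6.
Check constraint 1: c - d = -2; constraint 4: c - a = -5; constraint 5: c + a = 13. The remaining constraints are straightforward to verify.

Satisfiable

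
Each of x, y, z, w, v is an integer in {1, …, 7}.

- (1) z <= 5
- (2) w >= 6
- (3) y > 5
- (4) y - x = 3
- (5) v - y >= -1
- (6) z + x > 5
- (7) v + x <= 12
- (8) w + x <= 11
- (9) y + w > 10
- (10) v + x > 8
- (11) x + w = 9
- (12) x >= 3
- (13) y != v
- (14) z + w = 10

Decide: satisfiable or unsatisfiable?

Satisfiable

Try x = 3, y = 6, z = 4, w = 6, v = 7.
Check constraint 4: y - x = 3; constraint 5: v - y = 1; constraint 6: z + x = 7. The remaining constraints are straightforward to verify.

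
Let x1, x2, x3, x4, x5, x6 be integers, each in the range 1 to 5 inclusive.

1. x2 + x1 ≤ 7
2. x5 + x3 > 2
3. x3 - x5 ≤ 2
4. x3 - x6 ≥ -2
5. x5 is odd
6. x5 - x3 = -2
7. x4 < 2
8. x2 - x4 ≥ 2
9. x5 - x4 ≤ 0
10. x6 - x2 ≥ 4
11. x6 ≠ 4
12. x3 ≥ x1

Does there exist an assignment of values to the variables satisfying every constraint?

Constraints 3, 4, 8, 9, and 10 give x2 − x4 ≥ 2, x4 − x5 ≥ 0, x5 − x3 ≥ -2, x3 − x6 ≥ -2, x6 − x2 ≥ 4.
Adding all 5 inequalities: the left sides telescope to 0, and the right sides sum to 2 + 0 + (-2) + (-2) + 4 = 2. So 0 ≥ 2, which is false.

Unsatisfiable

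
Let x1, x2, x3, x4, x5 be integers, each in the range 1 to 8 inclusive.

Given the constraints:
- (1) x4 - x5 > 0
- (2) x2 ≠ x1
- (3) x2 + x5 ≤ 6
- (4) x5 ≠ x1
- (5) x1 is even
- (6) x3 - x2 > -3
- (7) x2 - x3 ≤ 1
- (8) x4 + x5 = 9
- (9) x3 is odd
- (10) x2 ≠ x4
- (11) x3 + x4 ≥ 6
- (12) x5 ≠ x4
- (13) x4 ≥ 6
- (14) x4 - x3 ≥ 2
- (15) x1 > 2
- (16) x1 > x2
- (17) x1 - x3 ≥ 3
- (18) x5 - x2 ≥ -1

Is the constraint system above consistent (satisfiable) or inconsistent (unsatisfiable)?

The assignment x1 = 6, x2 = 3, x3 = 3, x4 = 6, x5 = 3 works:
  constraint 1 holds since x4 - x5 = 3.
  constraint 3 holds since x2 + x5 = 6.
  constraint 6 holds since x3 - x2 = 0.
The rest check out directly.

Satisfiable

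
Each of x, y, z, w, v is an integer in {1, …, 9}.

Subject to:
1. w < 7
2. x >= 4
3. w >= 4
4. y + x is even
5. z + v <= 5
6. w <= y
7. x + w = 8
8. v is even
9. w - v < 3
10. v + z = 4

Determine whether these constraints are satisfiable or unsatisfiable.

Satisfiable

One satisfying assignment is x = 4, y = 6, z = 2, w = 4, v = 2.
For the less obvious constraints — constraint 5: z + v = 4; constraint 7: x + w = 8; constraint 9: w - v = 2 — and the others hold by inspection.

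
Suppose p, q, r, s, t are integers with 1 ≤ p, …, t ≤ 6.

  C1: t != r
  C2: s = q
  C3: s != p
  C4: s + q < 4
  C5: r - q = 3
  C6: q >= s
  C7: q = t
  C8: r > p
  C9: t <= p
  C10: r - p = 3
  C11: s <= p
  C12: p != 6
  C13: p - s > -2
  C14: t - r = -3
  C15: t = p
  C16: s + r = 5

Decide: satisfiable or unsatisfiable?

From constraints 2, 7, and 15, s = q = t = p, so s = p. But constraint 3 says s ≠ p. Contradiction.

Unsatisfiable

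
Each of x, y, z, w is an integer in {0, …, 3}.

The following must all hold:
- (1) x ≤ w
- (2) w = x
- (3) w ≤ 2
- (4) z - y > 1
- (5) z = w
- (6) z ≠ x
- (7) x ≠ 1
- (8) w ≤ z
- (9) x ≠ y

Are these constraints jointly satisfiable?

Unsatisfiable

From constraints 2 and 5, z = w = x, so z = x. But constraint 6 says z ≠ x. Contradiction.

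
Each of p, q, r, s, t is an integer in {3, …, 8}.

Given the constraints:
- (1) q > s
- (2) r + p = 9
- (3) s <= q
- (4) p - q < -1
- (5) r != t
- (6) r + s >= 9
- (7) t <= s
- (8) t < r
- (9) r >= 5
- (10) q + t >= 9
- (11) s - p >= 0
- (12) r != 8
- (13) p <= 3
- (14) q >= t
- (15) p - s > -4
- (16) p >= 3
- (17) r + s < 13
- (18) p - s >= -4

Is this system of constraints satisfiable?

Setting (p, q, r, s, t) = (3, 6, 6, 4, 4) satisfies everything: constraint 2: r + p = 9; constraint 4: p - q = -3; constraint 6: r + s = 10, and the others follow.

Satisfiable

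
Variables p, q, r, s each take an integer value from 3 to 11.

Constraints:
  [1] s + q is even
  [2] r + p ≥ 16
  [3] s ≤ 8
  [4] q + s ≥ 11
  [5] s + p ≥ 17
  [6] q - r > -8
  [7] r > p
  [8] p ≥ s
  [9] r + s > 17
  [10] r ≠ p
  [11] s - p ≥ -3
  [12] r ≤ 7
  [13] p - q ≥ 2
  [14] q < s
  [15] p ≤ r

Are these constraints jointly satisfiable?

Unsatisfiable

From constraint 3: s ≤ 8. From constraints 12 and 15: p ≤ r ≤ 7. Hence s + p ≤ 15. But constraint 5 requires s + p ≥ 17, and 17 > 15. Contradiction.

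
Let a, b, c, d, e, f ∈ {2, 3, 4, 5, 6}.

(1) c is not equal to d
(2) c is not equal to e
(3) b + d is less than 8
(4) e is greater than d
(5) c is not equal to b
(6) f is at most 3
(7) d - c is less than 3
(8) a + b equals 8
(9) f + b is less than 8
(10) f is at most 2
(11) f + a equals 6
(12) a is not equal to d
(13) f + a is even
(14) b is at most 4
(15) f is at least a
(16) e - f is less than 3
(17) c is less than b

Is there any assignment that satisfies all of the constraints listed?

Unsatisfiable

From constraints 10 and 15: a ≤ f ≤ 2. From constraint 14: b ≤ 4. Hence a + b ≤ 6. But constraint 8 requires a + b = 8, and 8 > 6. Contradiction.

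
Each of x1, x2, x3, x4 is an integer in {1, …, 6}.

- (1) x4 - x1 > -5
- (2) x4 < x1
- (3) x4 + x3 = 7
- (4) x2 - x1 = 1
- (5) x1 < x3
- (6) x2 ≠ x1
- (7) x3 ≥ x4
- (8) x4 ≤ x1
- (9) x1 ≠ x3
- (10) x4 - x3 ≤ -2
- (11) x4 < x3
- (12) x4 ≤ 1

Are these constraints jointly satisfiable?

One satisfying assignment is x1 = 5, x2 = 6, x3 = 6, x4 = 1.
For the less obvious constraints — constraint 1: x4 - x1 = -4; constraint 3: x4 + x3 = 7 — and the others hold by inspection.

Satisfiable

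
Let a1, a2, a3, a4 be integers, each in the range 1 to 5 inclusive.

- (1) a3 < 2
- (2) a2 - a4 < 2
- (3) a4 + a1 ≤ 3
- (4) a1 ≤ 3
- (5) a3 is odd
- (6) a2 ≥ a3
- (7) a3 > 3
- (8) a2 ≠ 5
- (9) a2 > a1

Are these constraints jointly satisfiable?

From constraint 7: a3 ≥ 4. From constraint 1: a3 ≤ 1. But 1 < 4, so no value of a3 works.

Unsatisfiable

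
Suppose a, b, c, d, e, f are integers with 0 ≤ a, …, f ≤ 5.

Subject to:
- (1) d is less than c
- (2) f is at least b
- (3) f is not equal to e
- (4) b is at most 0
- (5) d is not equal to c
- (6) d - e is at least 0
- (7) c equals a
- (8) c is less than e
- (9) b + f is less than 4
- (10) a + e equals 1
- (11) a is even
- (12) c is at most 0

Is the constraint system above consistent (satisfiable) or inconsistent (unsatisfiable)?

Constraints 1, 6, and 8 give d < c, c < e, e ≤ d. Chaining: d < c < e ≤ d, which forces d < d — impossible.

Unsatisfiable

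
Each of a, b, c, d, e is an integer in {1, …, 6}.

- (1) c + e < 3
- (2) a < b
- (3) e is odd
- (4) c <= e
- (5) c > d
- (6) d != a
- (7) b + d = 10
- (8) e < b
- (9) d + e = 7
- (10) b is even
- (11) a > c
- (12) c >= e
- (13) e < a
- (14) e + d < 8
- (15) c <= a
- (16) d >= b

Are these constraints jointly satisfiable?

Constraints 2, 4, 5, 13, and 16 give c ≤ e, e < a, a < b, b ≤ d, d < c. Chaining: c ≤ e < a < b ≤ d < c, which forces c < c — impossible.

Unsatisfiable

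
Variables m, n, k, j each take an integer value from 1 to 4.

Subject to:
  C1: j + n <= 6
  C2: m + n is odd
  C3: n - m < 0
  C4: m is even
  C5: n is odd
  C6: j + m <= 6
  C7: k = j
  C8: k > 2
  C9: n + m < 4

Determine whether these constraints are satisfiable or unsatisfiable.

Satisfiable

One satisfying assignment is m = 2, n = 1, k = 4, j = 4.
For the less obvious constraints — constraint 1: j + n = 5; constraint 3: n - m = -1 — and the others hold by inspection.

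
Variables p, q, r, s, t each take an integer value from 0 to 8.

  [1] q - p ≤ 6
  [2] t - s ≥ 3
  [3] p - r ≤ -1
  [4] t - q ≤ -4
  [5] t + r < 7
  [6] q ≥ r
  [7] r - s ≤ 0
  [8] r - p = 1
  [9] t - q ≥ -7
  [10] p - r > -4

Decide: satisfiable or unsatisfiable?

Constraints 1, 2, 3, 4, and 7 give t − s ≥ 3, s − r ≥ 0, r − p ≥ 1, p − q ≥ -6, q − t ≥ 4.
Adding all 5 inequalities: the left sides telescope to 0, and the right sides sum to 3 + 0 + 1 + (-6) + 4 = 2. So 0 ≥ 2, which is false.

Unsatisfiable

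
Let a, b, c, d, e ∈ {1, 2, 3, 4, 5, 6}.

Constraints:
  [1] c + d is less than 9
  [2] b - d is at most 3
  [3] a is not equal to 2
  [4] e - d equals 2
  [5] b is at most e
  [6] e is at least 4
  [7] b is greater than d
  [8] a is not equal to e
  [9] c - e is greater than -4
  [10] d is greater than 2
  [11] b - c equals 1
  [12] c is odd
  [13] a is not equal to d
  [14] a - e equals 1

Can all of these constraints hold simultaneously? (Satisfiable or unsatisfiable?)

Satisfiable

Try a = 6, b = 4, c = 3, d = 3, e = 5.
Check constraint 1: c + d = 6; constraint 2: b - d = 1. The remaining constraints are straightforward to verify.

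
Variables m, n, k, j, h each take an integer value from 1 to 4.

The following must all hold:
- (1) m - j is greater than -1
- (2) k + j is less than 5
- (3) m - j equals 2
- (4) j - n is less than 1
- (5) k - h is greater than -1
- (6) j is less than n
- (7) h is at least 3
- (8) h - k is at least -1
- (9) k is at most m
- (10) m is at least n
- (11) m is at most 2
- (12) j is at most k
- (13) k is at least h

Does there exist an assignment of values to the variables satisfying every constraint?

Unsatisfiable

From constraints 7 and 13: k ≥ h and h ≥ 3, so k ≥ 3. From constraints 9 and 11: k ≤ m and m ≤ 2, so k ≤ 2. But 2 < 3, so no value of k works.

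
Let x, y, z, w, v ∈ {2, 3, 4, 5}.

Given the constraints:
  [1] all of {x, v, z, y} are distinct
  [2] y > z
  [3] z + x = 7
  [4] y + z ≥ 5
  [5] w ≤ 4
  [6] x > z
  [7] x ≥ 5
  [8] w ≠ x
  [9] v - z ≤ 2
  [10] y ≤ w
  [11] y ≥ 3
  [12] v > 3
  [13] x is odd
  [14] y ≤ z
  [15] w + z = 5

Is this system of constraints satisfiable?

From constraints 11 and 14: z ≥ y ≥ 3. From constraint 7: x ≥ 5. Hence z + x ≥ 8. But constraint 3 requires z + x = 7, and 7 < 8. Contradiction.

Unsatisfiable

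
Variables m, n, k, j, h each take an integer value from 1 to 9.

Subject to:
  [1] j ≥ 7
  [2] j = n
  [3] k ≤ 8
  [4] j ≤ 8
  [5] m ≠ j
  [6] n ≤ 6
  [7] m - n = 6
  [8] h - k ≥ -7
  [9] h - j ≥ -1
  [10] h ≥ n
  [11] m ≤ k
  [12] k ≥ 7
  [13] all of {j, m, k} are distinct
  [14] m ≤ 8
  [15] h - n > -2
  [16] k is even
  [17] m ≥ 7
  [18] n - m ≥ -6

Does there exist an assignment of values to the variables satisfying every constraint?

Unsatisfiable

Constraints 1, 3, 4, 12, 14, and 17 confine each of j, m, k to the 2 values {7, 8}.
Constraint 13 requires all 3 of them to be distinct, but only 2 values are available — impossible by the pigeonhole principle.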